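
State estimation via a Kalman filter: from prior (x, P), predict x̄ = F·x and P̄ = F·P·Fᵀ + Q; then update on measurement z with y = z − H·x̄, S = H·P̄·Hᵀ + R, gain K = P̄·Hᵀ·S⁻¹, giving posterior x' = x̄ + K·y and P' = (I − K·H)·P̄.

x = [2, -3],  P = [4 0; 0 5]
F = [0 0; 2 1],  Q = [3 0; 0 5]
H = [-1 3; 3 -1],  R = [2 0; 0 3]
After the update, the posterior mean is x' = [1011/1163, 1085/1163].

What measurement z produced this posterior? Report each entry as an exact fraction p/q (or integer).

z = [2, 2]

x̄ = F·x = [0, 1]
P̄ = F·P·Fᵀ + Q = [3 0; 0 26]
S = H·P̄·Hᵀ + R = [239 -87; -87 56]
K = P̄·Hᵀ·S⁻¹ = [123/1163 378/1163; 2106/5815 572/5815]
x' − x̄ = [1011/1163, -78/1163] = K·y
y = (KᵀK)⁻¹·Kᵀ·(x' − x̄) = [-1, 3]
z = y + H·x̄ = [-1, 3] + [3, -1] = [2, 2]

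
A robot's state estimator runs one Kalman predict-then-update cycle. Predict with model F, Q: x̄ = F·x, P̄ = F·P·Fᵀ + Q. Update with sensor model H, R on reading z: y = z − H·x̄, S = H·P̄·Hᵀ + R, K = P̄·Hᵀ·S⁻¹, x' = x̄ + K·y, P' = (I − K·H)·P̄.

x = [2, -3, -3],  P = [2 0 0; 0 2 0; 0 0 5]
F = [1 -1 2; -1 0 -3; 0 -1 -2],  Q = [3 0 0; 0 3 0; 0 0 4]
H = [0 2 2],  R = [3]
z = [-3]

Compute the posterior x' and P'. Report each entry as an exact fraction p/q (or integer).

x̄ = F·x = [-1, 7, 9]
P̄ = F·P·Fᵀ + Q = [27 -32 -18; -32 50 30; -18 30 26]
y = z − H·x̄ = [-35]
S = H·P̄·Hᵀ + R = [547]
K = P̄·Hᵀ·S⁻¹ = [-100/547; 160/547; 112/547]
x' = x̄ + K·y = [2953/547, -1771/547, 1003/547]
P' = (I − K·H)·P̄ = [4769/547 -1504/547 1354/547; -1504/547 1750/547 -1510/547; 1354/547 -1510/547 1678/547]

x' = [2953/547, -1771/547, 1003/547]
P' = [4769/547 -1504/547 1354/547; -1504/547 1750/547 -1510/547; 1354/547 -1510/547 1678/547]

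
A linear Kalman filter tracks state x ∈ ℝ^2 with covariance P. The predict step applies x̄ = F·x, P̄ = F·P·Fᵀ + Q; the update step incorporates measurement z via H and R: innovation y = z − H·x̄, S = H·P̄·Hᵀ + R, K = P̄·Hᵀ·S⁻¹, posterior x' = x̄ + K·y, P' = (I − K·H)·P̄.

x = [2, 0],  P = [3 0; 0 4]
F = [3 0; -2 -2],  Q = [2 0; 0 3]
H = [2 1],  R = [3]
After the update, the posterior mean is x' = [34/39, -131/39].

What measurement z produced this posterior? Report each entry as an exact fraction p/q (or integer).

x̄ = F·x = [6, -4]
P̄ = F·P·Fᵀ + Q = [29 -18; -18 31]
S = H·P̄·Hᵀ + R = [78]
K = P̄·Hᵀ·S⁻¹ = [20/39; -5/78]
x' − x̄ = [-200/39, 25/39] = K·y
y = (KᵀK)⁻¹·Kᵀ·(x' − x̄) = [-10]
z = y + H·x̄ = [-10] + [8] = [-2]

z = [-2]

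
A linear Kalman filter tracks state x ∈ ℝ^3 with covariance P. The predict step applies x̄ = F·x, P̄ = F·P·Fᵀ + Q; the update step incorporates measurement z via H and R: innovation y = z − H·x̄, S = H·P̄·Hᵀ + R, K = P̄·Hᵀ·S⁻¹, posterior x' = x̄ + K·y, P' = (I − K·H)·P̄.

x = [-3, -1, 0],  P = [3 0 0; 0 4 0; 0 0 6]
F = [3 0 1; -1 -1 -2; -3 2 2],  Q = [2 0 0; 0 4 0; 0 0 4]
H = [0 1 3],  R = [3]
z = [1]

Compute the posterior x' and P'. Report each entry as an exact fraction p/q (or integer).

x̄ = F·x = [-9, 4, 7]
P̄ = F·P·Fᵀ + Q = [35 -21 -15; -21 35 -23; -15 -23 71]
y = z − H·x̄ = [-24]
S = H·P̄·Hᵀ + R = [539]
K = P̄·Hᵀ·S⁻¹ = [-6/49; -34/539; 190/539]
x' = x̄ + K·y = [-297/49, 2972/539, -787/539]
P' = (I − K·H)·P̄ = [1319/49 -1233/49 405/49; -1233/49 17709/539 -5937/539; 405/49 -5937/539 2169/539]

x' = [-297/49, 2972/539, -787/539]
P' = [1319/49 -1233/49 405/49; -1233/49 17709/539 -5937/539; 405/49 -5937/539 2169/539]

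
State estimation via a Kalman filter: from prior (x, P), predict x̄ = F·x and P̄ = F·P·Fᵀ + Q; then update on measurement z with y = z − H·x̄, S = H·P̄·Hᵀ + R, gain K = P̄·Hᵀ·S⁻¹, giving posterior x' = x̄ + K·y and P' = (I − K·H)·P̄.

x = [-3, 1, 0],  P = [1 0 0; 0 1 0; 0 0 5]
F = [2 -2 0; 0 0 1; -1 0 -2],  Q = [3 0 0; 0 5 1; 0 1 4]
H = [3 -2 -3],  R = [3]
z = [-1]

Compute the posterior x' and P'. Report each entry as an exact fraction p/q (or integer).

x' = [-1112/295, 224/295, -1131/295]
P' = [1724/295 -273/295 1867/295; -273/295 2901/295 -2214/295; 1867/295 -2214/295 3406/295]

x̄ = F·x = [-8, 0, 3]
P̄ = F·P·Fᵀ + Q = [11 0 -2; 0 10 -9; -2 -9 25]
y = z − H·x̄ = [32]
S = H·P̄·Hᵀ + R = [295]
K = P̄·Hᵀ·S⁻¹ = [39/295; 7/295; -63/295]
x' = x̄ + K·y = [-1112/295, 224/295, -1131/295]
P' = (I − K·H)·P̄ = [1724/295 -273/295 1867/295; -273/295 2901/295 -2214/295; 1867/295 -2214/295 3406/295]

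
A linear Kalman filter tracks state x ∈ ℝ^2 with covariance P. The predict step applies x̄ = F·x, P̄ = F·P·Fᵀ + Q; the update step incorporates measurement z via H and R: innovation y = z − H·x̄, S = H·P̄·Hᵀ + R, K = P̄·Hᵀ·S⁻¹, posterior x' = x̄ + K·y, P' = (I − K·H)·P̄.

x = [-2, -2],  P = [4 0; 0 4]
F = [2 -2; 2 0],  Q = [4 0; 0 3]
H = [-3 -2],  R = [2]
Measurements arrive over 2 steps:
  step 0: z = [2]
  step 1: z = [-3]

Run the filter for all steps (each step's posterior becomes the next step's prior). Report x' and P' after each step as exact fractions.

step 0: x̄ = F·x = [0, -4]
step 0: P̄ = F·P·Fᵀ + Q = [36 16; 16 19]
step 0: y = z − H·x̄ = [-6]
step 0: S = H·P̄·Hᵀ + R = [594]
step 0: K = P̄·Hᵀ·S⁻¹ = [-70/297; -43/297]
step 0: x' = x̄ + K·y = [140/99, -310/99]
step 0: P' = (I − K·H)·P̄ = [892/297 -1268/297; -1268/297 1945/297]
step 1: x̄ = F·x = [100/11, 280/99]
step 1: P̄ = F·P·Fᵀ + Q = [840/11 320/11; 320/11 4459/297]
step 1: y = z − H·x̄ = [2963/99]
step 1: S = H·P̄·Hᵀ + R = [326230/297]
step 1: K = P̄·Hᵀ·S⁻¹ = [-8532/32623; -17419/163115]
step 1: x' = x̄ + K·y = [41216/32623, -60003/163115]
step 1: P' = (I − K·H)·P̄ = [40200/32623 -51768/32623; -51768/32623 405679/163115]

step 0: x' = [140/99, -310/99], P' = [892/297 -1268/297; -1268/297 1945/297]
step 1: x' = [41216/32623, -60003/163115], P' = [40200/32623 -51768/32623; -51768/32623 405679/163115]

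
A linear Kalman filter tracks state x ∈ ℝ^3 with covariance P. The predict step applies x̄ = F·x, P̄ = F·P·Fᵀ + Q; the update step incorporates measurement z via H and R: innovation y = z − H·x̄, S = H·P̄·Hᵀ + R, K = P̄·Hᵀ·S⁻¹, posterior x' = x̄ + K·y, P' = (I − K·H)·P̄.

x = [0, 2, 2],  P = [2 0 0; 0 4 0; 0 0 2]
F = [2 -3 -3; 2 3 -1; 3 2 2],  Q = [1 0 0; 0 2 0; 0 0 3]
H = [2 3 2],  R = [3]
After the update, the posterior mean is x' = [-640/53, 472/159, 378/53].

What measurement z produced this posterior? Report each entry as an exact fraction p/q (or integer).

x̄ = F·x = [-12, 4, 8]
P̄ = F·P·Fᵀ + Q = [63 -22 -24; -22 48 32; -24 32 45]
S = H·P̄·Hᵀ + R = [795]
K = P̄·Hᵀ·S⁻¹ = [4/265; 164/795; 46/265]
x' − x̄ = [-4/53, -164/159, -46/53] = K·y
y = (KᵀK)⁻¹·Kᵀ·(x' − x̄) = [-5]
z = y + H·x̄ = [-5] + [4] = [-1]

z = [-1]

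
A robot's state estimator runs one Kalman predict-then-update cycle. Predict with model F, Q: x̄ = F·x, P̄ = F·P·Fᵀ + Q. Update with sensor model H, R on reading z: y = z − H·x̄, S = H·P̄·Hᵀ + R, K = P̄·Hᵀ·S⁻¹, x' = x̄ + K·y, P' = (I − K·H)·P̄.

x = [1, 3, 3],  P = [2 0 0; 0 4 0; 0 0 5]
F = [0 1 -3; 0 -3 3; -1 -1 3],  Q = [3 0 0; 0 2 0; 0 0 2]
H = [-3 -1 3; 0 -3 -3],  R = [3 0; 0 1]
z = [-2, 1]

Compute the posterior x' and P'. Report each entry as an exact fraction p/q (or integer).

x̄ = F·x = [-6, 0, 5]
P̄ = F·P·Fᵀ + Q = [52 -57 -49; -57 83 57; -49 57 53]
y = z − H·x̄ = [-35, 16]
S = H·P̄·Hᵀ + R = [1229 -1524; -1524 2251]
K = P̄·Hᵀ·S⁻¹ = [-69114/443903 15918/443903; -57071/443903 -121464/443903; 57579/443903 -26094/443903]
x' = x̄ + K·y = [10260/443903, 54061/443903, -213254/443903]
P' = (I − K·H)·P̄ = [1018988/443903 -716385/443903 711079/443903; -716385/443903 610458/443903 -569970/443903; 711079/443903 -569970/443903 578668/443903]

x' = [10260/443903, 54061/443903, -213254/443903]
P' = [1018988/443903 -716385/443903 711079/443903; -716385/443903 610458/443903 -569970/443903; 711079/443903 -569970/443903 578668/443903]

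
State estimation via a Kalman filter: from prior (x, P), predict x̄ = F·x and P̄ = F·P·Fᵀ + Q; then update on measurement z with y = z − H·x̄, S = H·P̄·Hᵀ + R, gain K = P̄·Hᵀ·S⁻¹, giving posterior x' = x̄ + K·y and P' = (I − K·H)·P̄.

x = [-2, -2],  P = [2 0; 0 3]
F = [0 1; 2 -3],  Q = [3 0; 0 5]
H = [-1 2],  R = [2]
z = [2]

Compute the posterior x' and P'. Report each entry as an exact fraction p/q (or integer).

x̄ = F·x = [-2, 2]
P̄ = F·P·Fᵀ + Q = [6 -9; -9 40]
y = z − H·x̄ = [-4]
S = H·P̄·Hᵀ + R = [204]
K = P̄·Hᵀ·S⁻¹ = [-2/17; 89/204]
x' = x̄ + K·y = [-26/17, 13/51]
P' = (I − K·H)·P̄ = [54/17 25/17; 25/17 239/204]

x' = [-26/17, 13/51]
P' = [54/17 25/17; 25/17 239/204]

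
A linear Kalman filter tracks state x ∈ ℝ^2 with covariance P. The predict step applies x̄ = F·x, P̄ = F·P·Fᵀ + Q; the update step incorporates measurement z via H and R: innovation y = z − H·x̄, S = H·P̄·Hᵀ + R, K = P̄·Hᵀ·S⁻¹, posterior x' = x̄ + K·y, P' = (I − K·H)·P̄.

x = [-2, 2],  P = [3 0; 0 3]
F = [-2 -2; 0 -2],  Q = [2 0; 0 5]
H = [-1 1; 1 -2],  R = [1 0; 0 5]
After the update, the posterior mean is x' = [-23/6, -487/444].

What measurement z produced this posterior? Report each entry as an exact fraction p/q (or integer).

x̄ = F·x = [0, -4]
P̄ = F·P·Fᵀ + Q = [26 12; 12 17]
S = H·P̄·Hᵀ + R = [20 -24; -24 51]
K = P̄·Hᵀ·S⁻¹ = [-3/2 -2/3; -91/148 -80/111]
x' − x̄ = [-23/6, 1289/444] = K·y
y = (KᵀK)⁻¹·Kᵀ·(x' − x̄) = [7, -10]
z = y + H·x̄ = [7, -10] + [-4, 8] = [3, -2]

z = [3, -2]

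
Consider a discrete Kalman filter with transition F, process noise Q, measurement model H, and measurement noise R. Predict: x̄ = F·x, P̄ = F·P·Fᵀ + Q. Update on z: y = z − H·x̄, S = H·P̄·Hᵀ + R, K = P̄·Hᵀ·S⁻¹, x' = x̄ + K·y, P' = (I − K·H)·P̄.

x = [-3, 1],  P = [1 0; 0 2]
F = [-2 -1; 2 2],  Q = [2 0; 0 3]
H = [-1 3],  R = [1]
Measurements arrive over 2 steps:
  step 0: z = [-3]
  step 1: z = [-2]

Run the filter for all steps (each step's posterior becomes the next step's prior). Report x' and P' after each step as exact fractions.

step 0: x' = [8/3, -13/96], P' = [8/3 5/6; 5/6 71/192]
step 1: x' = [-604/1223, -6912/8561], P' = [3164/1223 969/1223; 969/1223 21065/59927]

step 0: x̄ = F·x = [5, -4]
step 0: P̄ = F·P·Fᵀ + Q = [8 -8; -8 15]
step 0: y = z − H·x̄ = [14]
step 0: S = H·P̄·Hᵀ + R = [192]
step 0: K = P̄·Hᵀ·S⁻¹ = [-1/6; 53/192]
step 0: x' = x̄ + K·y = [8/3, -13/96]
step 0: P' = (I − K·H)·P̄ = [8/3 5/6; 5/6 71/192]
step 1: x̄ = F·x = [-499/96, 81/16]
step 1: P̄ = F·P·Fᵀ + Q = [3143/192 -525/32; -525/32 349/16]
step 1: y = z − H·x̄ = [-2149/96]
step 1: S = H·P̄·Hᵀ + R = [59927/192]
step 1: K = P̄·Hᵀ·S⁻¹ = [-257/1223; 15714/59927]
step 1: x' = x̄ + K·y = [-604/1223, -6912/8561]
step 1: P' = (I − K·H)·P̄ = [3164/1223 969/1223; 969/1223 21065/59927]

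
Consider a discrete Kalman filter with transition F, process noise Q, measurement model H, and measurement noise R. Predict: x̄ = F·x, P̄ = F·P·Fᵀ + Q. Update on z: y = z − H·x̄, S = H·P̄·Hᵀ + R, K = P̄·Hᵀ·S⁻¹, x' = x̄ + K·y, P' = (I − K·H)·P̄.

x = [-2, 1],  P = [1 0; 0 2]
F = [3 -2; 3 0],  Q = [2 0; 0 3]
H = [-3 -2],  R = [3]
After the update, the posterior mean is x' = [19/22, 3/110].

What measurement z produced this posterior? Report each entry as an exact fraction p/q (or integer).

z = [-3]

x̄ = F·x = [-8, -6]
P̄ = F·P·Fᵀ + Q = [19 9; 9 12]
S = H·P̄·Hᵀ + R = [330]
K = P̄·Hᵀ·S⁻¹ = [-5/22; -17/110]
x' − x̄ = [195/22, 663/110] = K·y
y = (KᵀK)⁻¹·Kᵀ·(x' − x̄) = [-39]
z = y + H·x̄ = [-39] + [36] = [-3]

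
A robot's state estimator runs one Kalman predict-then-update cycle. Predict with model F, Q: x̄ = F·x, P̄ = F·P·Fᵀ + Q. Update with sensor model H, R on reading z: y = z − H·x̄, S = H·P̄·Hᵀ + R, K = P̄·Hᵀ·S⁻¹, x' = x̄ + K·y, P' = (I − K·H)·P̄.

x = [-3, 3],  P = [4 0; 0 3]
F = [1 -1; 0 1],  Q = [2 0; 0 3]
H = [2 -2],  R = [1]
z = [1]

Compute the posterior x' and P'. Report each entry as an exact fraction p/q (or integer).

x̄ = F·x = [-6, 3]
P̄ = F·P·Fᵀ + Q = [9 -3; -3 6]
y = z − H·x̄ = [19]
S = H·P̄·Hᵀ + R = [85]
K = P̄·Hᵀ·S⁻¹ = [24/85; -18/85]
x' = x̄ + K·y = [-54/85, -87/85]
P' = (I − K·H)·P̄ = [189/85 177/85; 177/85 186/85]

x' = [-54/85, -87/85]
P' = [189/85 177/85; 177/85 186/85]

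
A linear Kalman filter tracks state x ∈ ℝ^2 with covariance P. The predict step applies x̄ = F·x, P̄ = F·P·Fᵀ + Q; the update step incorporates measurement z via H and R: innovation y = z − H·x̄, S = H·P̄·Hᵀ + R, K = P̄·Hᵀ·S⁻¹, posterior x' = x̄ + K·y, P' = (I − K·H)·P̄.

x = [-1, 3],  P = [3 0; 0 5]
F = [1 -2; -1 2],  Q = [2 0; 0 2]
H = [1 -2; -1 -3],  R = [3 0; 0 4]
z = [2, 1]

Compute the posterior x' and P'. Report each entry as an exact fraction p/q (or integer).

x̄ = F·x = [-7, 7]
P̄ = F·P·Fᵀ + Q = [25 -23; -23 25]
y = z − H·x̄ = [23, 15]
S = H·P̄·Hᵀ + R = [220 148; 148 116]
K = P̄·Hᵀ·S⁻¹ = [431/904 -207/904; -193/904 -159/904]
x' = x̄ + K·y = [60/113, -62/113]
P' = (I − K·H)·P̄ = [1107/904 -93/904; -93/904 243/904]

x' = [60/113, -62/113]
P' = [1107/904 -93/904; -93/904 243/904]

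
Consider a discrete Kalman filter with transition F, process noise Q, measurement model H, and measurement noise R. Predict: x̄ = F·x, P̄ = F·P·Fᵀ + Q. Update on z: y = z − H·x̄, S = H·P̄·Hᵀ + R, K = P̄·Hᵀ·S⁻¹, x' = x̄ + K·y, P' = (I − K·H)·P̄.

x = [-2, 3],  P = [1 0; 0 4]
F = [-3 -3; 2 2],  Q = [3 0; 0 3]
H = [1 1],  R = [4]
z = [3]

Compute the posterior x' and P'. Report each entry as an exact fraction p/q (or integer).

x' = [9/5, 2/15]
P' = [132/5 -108/5; -108/5 296/15]

x̄ = F·x = [-3, 2]
P̄ = F·P·Fᵀ + Q = [48 -30; -30 23]
y = z − H·x̄ = [4]
S = H·P̄·Hᵀ + R = [15]
K = P̄·Hᵀ·S⁻¹ = [6/5; -7/15]
x' = x̄ + K·y = [9/5, 2/15]
P' = (I − K·H)·P̄ = [132/5 -108/5; -108/5 296/15]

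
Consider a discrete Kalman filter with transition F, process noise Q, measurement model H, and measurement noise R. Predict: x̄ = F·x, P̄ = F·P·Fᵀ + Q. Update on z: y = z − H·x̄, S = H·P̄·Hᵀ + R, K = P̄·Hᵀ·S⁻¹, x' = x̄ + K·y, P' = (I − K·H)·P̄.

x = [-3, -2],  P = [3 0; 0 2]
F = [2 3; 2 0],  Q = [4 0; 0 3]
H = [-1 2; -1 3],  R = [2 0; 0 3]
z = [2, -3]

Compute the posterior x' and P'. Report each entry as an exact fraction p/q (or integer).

x̄ = F·x = [-12, -6]
P̄ = F·P·Fᵀ + Q = [34 12; 12 15]
y = z − H·x̄ = [2, 3]
S = H·P̄·Hᵀ + R = [48 64; 64 100]
K = P̄·Hᵀ·S⁻¹ = [-141/88 23/22; -39/88 27/44]
x' = x̄ + K·y = [-531/44, -111/22]
P' = (I − K·H)·P̄ = [699/44 279/44; 279/44 30/11]

x' = [-531/44, -111/22]
P' = [699/44 279/44; 279/44 30/11]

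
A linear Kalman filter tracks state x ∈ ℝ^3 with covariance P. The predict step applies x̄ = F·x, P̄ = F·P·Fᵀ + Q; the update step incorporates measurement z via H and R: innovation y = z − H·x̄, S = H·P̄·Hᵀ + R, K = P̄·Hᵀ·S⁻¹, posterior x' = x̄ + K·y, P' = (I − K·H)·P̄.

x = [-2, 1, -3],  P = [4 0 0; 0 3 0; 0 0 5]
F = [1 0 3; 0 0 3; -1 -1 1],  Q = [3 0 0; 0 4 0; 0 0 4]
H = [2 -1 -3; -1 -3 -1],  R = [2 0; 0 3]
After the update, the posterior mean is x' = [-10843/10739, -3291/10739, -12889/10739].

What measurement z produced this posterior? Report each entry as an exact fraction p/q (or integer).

z = [2, 3]

x̄ = F·x = [-11, -9, -2]
P̄ = F·P·Fᵀ + Q = [52 45 11; 45 49 15; 11 15 16]
S = H·P̄·Hᵀ + R = [181 27; 27 894]
K = P̄·Hᵀ·S⁻¹ = [1906/10739 -2436/10739; 671/53695 -12453/53695; -2314/10739 -795/10739]
x' − x̄ = [107286/10739, 93360/10739, 8589/10739] = K·y
y = (KᵀK)⁻¹·Kᵀ·(x' − x̄) = [9, -37]
z = y + H·x̄ = [9, -37] + [-7, 40] = [2, 3]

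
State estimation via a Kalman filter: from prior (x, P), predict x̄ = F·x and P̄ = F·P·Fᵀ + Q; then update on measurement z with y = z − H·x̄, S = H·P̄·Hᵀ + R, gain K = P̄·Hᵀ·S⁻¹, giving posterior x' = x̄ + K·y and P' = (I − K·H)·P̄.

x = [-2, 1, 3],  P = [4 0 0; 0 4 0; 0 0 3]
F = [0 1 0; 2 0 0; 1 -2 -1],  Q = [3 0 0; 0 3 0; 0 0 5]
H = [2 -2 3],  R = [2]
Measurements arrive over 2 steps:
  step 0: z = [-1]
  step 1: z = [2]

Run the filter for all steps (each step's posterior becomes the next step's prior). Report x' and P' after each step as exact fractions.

step 0: x' = [33/83, -402/83, -321/83], P' = [531/83 -70/83 -404/83; -70/83 1479/83 1028/83; -404/83 1028/83 972/83]
step 1: x' = [-13042/15131, 1858/15131, 20416/15131], P' = [100864/15131 10644/15131 -61552/15131; 10644/15131 426493/15131 277470/15131; -61552/15131 277470/15131 230463/15131]

step 0: x̄ = F·x = [1, -4, -7]
step 0: P̄ = F·P·Fᵀ + Q = [7 0 -8; 0 19 8; -8 8 28]
step 0: y = z − H·x̄ = [10]
step 0: S = H·P̄·Hᵀ + R = [166]
step 0: K = P̄·Hᵀ·S⁻¹ = [-5/83; -7/83; 26/83]
step 0: x' = x̄ + K·y = [33/83, -402/83, -321/83]
step 0: P' = (I − K·H)·P̄ = [531/83 -70/83 -404/83; -70/83 1479/83 1028/83; -404/83 1028/83 972/83]
step 1: x̄ = F·x = [-402/83, 66/83, 1158/83]
step 1: P̄ = F·P·Fᵀ + Q = [1728/83 -140/83 -4056/83; -140/83 2373/83 2150/83; -4056/83 2150/83 13034/83]
step 1: y = z − H·x̄ = [-2372/83]
step 1: S = H·P̄·Hᵀ + R = [60524/83]
step 1: K = P̄·Hᵀ·S⁻¹ = [-2108/15131; 356/15131; 13345/30262]
step 1: x' = x̄ + K·y = [-13042/15131, 1858/15131, 20416/15131]
step 1: P' = (I − K·H)·P̄ = [100864/15131 10644/15131 -61552/15131; 10644/15131 426493/15131 277470/15131; -61552/15131 277470/15131 230463/15131]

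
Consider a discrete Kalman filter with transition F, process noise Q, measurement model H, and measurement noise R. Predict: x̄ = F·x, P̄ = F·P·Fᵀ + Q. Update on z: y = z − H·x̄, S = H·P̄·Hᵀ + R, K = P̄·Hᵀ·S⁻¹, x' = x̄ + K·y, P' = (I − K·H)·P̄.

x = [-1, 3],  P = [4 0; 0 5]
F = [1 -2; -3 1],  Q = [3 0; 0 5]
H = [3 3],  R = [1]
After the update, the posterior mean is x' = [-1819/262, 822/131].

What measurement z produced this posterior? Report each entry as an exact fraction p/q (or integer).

x̄ = F·x = [-7, 6]
P̄ = F·P·Fᵀ + Q = [27 -22; -22 46]
S = H·P̄·Hᵀ + R = [262]
K = P̄·Hᵀ·S⁻¹ = [15/262; 36/131]
x' − x̄ = [15/262, 36/131] = K·y
y = (KᵀK)⁻¹·Kᵀ·(x' − x̄) = [1]
z = y + H·x̄ = [1] + [-3] = [-2]

z = [-2]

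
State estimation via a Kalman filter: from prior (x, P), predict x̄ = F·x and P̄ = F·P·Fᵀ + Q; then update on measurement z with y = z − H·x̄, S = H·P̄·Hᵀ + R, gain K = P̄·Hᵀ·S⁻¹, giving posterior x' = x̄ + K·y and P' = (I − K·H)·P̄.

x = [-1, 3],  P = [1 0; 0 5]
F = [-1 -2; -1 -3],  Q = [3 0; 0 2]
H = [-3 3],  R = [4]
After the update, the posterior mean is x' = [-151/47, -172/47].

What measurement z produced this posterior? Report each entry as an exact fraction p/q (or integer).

z = [-1]

x̄ = F·x = [-5, -8]
P̄ = F·P·Fᵀ + Q = [24 31; 31 48]
S = H·P̄·Hᵀ + R = [94]
K = P̄·Hᵀ·S⁻¹ = [21/94; 51/94]
x' − x̄ = [84/47, 204/47] = K·y
y = (KᵀK)⁻¹·Kᵀ·(x' − x̄) = [8]
z = y + H·x̄ = [8] + [-9] = [-1]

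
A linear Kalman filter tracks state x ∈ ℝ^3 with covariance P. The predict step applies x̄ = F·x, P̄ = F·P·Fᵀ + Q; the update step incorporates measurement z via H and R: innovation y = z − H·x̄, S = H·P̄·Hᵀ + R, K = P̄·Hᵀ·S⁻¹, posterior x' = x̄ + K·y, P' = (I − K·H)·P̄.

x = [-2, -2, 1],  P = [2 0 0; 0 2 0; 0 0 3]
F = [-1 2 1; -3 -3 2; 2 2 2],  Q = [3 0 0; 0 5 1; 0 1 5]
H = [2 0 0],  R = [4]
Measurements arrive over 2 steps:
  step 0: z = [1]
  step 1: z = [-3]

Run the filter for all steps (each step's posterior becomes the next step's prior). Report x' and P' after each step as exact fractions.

step 0: x' = [7/17, 14, -87/17], P' = [16/17 0 10/17; 0 53 -11; 10/17 -11 461/17]
step 1: x' = [-4664/3381, -137539/6762, -5994/1127], P' = [3364/3381 -4673/3381 1124/1127; -4673/3381 1162921/3381 91059/1127; 1124/1127 91059/1127 54227/1127]

step 0: x̄ = F·x = [-1, 14, -6]
step 0: P̄ = F·P·Fᵀ + Q = [16 0 10; 0 53 -11; 10 -11 33]
step 0: y = z − H·x̄ = [3]
step 0: S = H·P̄·Hᵀ + R = [68]
step 0: K = P̄·Hᵀ·S⁻¹ = [8/17; 0; 5/17]
step 0: x' = x̄ + K·y = [7/17, 14, -87/17]
step 0: P' = (I − K·H)·P̄ = [16/17 0 10/17; 0 53 -11; 10/17 -11 461/17]
step 1: x̄ = F·x = [382/17, -909/17, 316/17]
step 1: P̄ = F·P·Fᵀ + Q = [3364/17 -4673/17 3372/17; -4673/17 12306/17 -3287/17; 3372/17 -3287/17 4181/17]
step 1: y = z − H·x̄ = [-815/17]
step 1: S = H·P̄·Hᵀ + R = [13524/17]
step 1: K = P̄·Hᵀ·S⁻¹ = [1682/3381; -4673/6762; 562/1127]
step 1: x' = x̄ + K·y = [-4664/3381, -137539/6762, -5994/1127]
step 1: P' = (I − K·H)·P̄ = [3364/3381 -4673/3381 1124/1127; -4673/3381 1162921/3381 91059/1127; 1124/1127 91059/1127 54227/1127]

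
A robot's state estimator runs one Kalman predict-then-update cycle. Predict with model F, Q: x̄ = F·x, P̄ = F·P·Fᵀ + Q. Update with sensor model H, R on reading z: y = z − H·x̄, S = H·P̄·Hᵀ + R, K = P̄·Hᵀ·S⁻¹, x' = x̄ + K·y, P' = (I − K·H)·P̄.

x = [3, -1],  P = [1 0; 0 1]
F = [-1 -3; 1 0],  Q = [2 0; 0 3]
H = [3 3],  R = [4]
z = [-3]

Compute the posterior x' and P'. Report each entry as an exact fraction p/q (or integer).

x' = [-198/65, 141/65]
P' = [471/130 -427/130; -427/130 439/130]

x̄ = F·x = [0, 3]
P̄ = F·P·Fᵀ + Q = [12 -1; -1 4]
y = z − H·x̄ = [-12]
S = H·P̄·Hᵀ + R = [130]
K = P̄·Hᵀ·S⁻¹ = [33/130; 9/130]
x' = x̄ + K·y = [-198/65, 141/65]
P' = (I − K·H)·P̄ = [471/130 -427/130; -427/130 439/130]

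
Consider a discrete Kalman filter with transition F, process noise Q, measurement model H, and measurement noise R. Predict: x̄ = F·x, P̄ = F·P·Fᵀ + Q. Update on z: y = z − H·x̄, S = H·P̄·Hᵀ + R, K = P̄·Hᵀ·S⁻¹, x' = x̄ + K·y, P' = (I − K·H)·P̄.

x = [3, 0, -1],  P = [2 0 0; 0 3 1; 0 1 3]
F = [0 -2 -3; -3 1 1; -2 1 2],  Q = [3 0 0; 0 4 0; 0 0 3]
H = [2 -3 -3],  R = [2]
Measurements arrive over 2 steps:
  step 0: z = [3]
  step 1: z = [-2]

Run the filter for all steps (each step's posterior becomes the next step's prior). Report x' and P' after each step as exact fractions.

step 0: x̄ = F·x = [3, -10, -8]
step 0: P̄ = F·P·Fᵀ + Q = [54 -20 -31; -20 30 24; -31 24 30]
step 0: y = z − H·x̄ = [-57]
step 0: S = H·P̄·Hᵀ + R = [1802]
step 0: K = P̄·Hᵀ·S⁻¹ = [261/1802; -101/901; -112/901]
step 0: x' = x̄ + K·y = [-9471/1802, -3253/901, -824/901]
step 0: P' = (I − K·H)·P̄ = [29187/1802 8341/901 1301/901; 8341/901 6628/901 -1000/901; 1301/901 -1000/901 1942/901]
step 1: x̄ = F·x = [8978/901, 20259/1802, 4570/901]
step 1: P̄ = F·P·Fᵀ + Q = [34693/901 47673/901 23262/901; 47673/901 167327/1802 42960/901; 23262/901 42960/901 27701/901]
step 1: y = z − H·x̄ = [48681/1802]
step 1: S = H·P̄·Hᵀ + R = [2129829/1802]
step 1: K = P̄·Hᵀ·S⁻¹ = [-286838/2129829; -14591/54611; -110306/709943]
step 1: x' = x̄ + K·y = [4491241/709943, 219789/54611, 621017/709943]
step 1: P' = (I − K·H)·P̄ = [36350875/2129829 566974/54611 771052/709943; 566974/54611 463319/54611 -75609/54611; 771052/709943 -75609/54611 1570489/709943]

step 0: x' = [-9471/1802, -3253/901, -824/901], P' = [29187/1802 8341/901 1301/901; 8341/901 6628/901 -1000/901; 1301/901 -1000/901 1942/901]
step 1: x' = [4491241/709943, 219789/54611, 621017/709943], P' = [36350875/2129829 566974/54611 771052/709943; 566974/54611 463319/54611 -75609/54611; 771052/709943 -75609/54611 1570489/709943]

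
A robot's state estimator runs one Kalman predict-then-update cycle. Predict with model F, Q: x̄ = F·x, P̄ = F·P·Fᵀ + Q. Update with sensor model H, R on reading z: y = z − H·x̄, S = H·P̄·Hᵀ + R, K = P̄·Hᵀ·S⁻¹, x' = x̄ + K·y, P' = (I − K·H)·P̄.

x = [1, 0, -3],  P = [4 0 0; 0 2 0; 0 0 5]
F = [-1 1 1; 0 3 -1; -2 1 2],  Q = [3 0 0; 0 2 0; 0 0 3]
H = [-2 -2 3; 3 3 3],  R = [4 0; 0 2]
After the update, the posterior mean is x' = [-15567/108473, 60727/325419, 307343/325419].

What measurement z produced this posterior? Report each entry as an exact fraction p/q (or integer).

z = [3, 3]

x̄ = F·x = [-4, 3, -8]
P̄ = F·P·Fᵀ + Q = [14 1 20; 1 25 -4; 20 -4 41]
S = H·P̄·Hᵀ + R = [345 171; 171 1028]
K = P̄·Hᵀ·S⁻¹ = [4295/108473 10365/108473; -77078/325419 11238/108473; 64307/325419 14478/108473]
x' − x̄ = [418325/108473, -915530/325419, 2910695/325419] = K·y
y = (KᵀK)⁻¹·Kᵀ·(x' − x̄) = [25, 30]
z = y + H·x̄ = [25, 30] + [-22, -27] = [3, 3]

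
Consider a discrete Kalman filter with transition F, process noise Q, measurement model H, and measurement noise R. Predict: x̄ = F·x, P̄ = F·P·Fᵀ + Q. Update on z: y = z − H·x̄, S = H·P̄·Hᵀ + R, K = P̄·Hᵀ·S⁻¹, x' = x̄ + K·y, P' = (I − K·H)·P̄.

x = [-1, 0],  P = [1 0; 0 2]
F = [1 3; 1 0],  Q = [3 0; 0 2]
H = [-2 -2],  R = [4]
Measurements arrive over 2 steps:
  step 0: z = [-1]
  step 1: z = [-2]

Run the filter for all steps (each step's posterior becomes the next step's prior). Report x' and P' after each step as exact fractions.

step 0: x' = [59/56, -9/14], P' = [87/28 -16/7; -16/7 17/7]
step 1: x' = [-49/240, 821/720], P' = [227/40 -583/120; -583/120 1787/360]

step 0: x̄ = F·x = [-1, -1]
step 0: P̄ = F·P·Fᵀ + Q = [22 1; 1 3]
step 0: y = z − H·x̄ = [-5]
step 0: S = H·P̄·Hᵀ + R = [112]
step 0: K = P̄·Hᵀ·S⁻¹ = [-23/56; -1/14]
step 0: x' = x̄ + K·y = [59/56, -9/14]
step 0: P' = (I − K·H)·P̄ = [87/28 -16/7; -16/7 17/7]
step 1: x̄ = F·x = [-7/8, 59/56]
step 1: P̄ = F·P·Fᵀ + Q = [57/4 -15/4; -15/4 143/28]
step 1: y = z − H·x̄ = [-23/14]
step 1: S = H·P̄·Hᵀ + R = [360/7]
step 1: K = P̄·Hᵀ·S⁻¹ = [-49/120; -19/360]
step 1: x' = x̄ + K·y = [-49/240, 821/720]
step 1: P' = (I − K·H)·P̄ = [227/40 -583/120; -583/120 1787/360]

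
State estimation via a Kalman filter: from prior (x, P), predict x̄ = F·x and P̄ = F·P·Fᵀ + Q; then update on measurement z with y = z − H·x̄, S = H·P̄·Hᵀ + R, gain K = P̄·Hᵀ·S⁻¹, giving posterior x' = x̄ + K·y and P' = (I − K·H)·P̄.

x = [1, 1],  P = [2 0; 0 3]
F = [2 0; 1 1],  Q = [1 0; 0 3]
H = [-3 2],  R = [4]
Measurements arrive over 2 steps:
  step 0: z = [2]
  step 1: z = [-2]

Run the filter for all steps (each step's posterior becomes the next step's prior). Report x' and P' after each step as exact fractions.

step 0: x' = [62/69, 154/69], P' = [260/69 352/69; 352/69 536/69]
step 1: x' = [6830/2397, 2748/799], P' = [27328/2397 13078/799; 13078/799 19445/799]

step 0: x̄ = F·x = [2, 2]
step 0: P̄ = F·P·Fᵀ + Q = [9 4; 4 8]
step 0: y = z − H·x̄ = [4]
step 0: S = H·P̄·Hᵀ + R = [69]
step 0: K = P̄·Hᵀ·S⁻¹ = [-19/69; 4/69]
step 0: x' = x̄ + K·y = [62/69, 154/69]
step 0: P' = (I − K·H)·P̄ = [260/69 352/69; 352/69 536/69]
step 1: x̄ = F·x = [124/69, 72/23]
step 1: P̄ = F·P·Fᵀ + Q = [1109/69 408/23; 408/23 569/23]
step 1: y = z − H·x̄ = [-66/23]
step 1: S = H·P̄·Hᵀ + R = [799/23]
step 1: K = P̄·Hᵀ·S⁻¹ = [-293/799; -86/799]
step 1: x' = x̄ + K·y = [6830/2397, 2748/799]
step 1: P' = (I − K·H)·P̄ = [27328/2397 13078/799; 13078/799 19445/799]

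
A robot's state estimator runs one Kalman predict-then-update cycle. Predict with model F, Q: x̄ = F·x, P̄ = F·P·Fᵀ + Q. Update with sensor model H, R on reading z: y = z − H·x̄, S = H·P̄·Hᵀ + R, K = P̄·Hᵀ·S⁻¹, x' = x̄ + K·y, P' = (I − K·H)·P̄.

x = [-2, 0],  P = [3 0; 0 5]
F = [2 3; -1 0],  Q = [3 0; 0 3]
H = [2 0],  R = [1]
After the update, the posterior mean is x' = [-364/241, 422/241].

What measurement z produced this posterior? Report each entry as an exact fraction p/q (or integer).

x̄ = F·x = [-4, 2]
P̄ = F·P·Fᵀ + Q = [60 -6; -6 6]
S = H·P̄·Hᵀ + R = [241]
K = P̄·Hᵀ·S⁻¹ = [120/241; -12/241]
x' − x̄ = [600/241, -60/241] = K·y
y = (KᵀK)⁻¹·Kᵀ·(x' − x̄) = [5]
z = y + H·x̄ = [5] + [-8] = [-3]

z = [-3]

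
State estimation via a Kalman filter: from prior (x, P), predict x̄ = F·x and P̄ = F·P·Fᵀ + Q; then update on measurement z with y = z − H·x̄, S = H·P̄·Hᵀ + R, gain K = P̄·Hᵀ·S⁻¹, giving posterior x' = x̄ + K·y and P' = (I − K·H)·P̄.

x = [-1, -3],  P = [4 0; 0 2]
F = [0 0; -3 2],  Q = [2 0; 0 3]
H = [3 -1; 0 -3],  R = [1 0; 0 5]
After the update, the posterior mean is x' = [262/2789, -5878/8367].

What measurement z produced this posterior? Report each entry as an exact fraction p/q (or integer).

x̄ = F·x = [0, -3]
P̄ = F·P·Fᵀ + Q = [2 0; 0 47]
S = H·P̄·Hᵀ + R = [66 141; 141 428]
K = P̄·Hᵀ·S⁻¹ = [856/2789 -282/2789; -235/8367 -893/2789]
x' − x̄ = [262/2789, 19223/8367] = K·y
y = (KᵀK)⁻¹·Kᵀ·(x' − x̄) = [-2, -7]
z = y + H·x̄ = [-2, -7] + [3, 9] = [1, 2]

z = [1, 2]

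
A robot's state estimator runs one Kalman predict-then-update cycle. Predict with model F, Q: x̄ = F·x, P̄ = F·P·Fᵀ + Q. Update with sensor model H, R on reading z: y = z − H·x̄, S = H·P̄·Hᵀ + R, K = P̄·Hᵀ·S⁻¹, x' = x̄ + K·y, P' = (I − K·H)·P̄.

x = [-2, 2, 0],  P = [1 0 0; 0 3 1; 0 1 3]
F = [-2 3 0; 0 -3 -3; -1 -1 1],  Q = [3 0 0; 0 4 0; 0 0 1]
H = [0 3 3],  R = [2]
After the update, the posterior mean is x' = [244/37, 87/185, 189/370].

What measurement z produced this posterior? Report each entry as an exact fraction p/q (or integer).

z = [3]

x̄ = F·x = [10, -6, 0]
P̄ = F·P·Fᵀ + Q = [34 -36 -4; -36 76 0; -4 0 6]
S = H·P̄·Hᵀ + R = [740]
K = P̄·Hᵀ·S⁻¹ = [-6/37; 57/185; 9/370]
x' − x̄ = [-126/37, 1197/185, 189/370] = K·y
y = (KᵀK)⁻¹·Kᵀ·(x' − x̄) = [21]
z = y + H·x̄ = [21] + [-18] = [3]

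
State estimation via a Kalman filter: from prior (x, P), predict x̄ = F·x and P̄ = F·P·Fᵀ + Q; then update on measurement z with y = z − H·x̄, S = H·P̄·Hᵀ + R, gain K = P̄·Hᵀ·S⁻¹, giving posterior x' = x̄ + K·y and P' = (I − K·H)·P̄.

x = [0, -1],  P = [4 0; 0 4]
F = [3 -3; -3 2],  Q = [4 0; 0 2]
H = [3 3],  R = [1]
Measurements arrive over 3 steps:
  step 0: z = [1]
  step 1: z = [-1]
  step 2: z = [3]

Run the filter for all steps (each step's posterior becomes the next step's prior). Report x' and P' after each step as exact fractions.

step 0: x̄ = F·x = [3, -2]
step 0: P̄ = F·P·Fᵀ + Q = [76 -60; -60 54]
step 0: y = z − H·x̄ = [-2]
step 0: S = H·P̄·Hᵀ + R = [91]
step 0: K = P̄·Hᵀ·S⁻¹ = [48/91; -18/91]
step 0: x' = x̄ + K·y = [177/91, -146/91]
step 0: P' = (I − K·H)·P̄ = [4612/91 -4596/91; -4596/91 4590/91]
step 1: x̄ = F·x = [969/91, -823/91]
step 1: P̄ = F·P·Fᵀ + Q = [165910/91 -137988/91; -137988/91 115202/91]
step 1: y = z − H·x̄ = [-529/91]
step 1: S = H·P̄·Hᵀ + R = [46315/91]
step 1: K = P̄·Hᵀ·S⁻¹ = [83766/46315; -68358/46315]
step 1: x' = x̄ + K·y = [6231/46315, -21493/46315]
step 1: P' = (I − K·H)·P̄ = [7333834/46315 -7305912/46315; -7305912/46315 7283126/46315]
step 2: x̄ = F·x = [83172/46315, -61679/46315]
step 2: P̄ = F·P·Fᵀ + Q = [263244316/46315 -219291942/46315; -219291942/46315 182900584/46315]
step 2: y = z − H·x̄ = [74466/46315]
step 2: S = H·P̄·Hᵀ + R = [68095459/46315]
step 2: K = P̄·Hᵀ·S⁻¹ = [131857122/68095459; -109174074/68095459]
step 2: x' = x̄ + K·y = [334287120/68095459, -266216483/68095459]
step 2: P' = (I − K·H)·P̄ = [11647239664/68095459 -11603287290/68095459; -11603287290/68095459 11566895932/68095459]

step 0: x' = [177/91, -146/91], P' = [4612/91 -4596/91; -4596/91 4590/91]
step 1: x' = [6231/46315, -21493/46315], P' = [7333834/46315 -7305912/46315; -7305912/46315 7283126/46315]
step 2: x' = [334287120/68095459, -266216483/68095459], P' = [11647239664/68095459 -11603287290/68095459; -11603287290/68095459 11566895932/68095459]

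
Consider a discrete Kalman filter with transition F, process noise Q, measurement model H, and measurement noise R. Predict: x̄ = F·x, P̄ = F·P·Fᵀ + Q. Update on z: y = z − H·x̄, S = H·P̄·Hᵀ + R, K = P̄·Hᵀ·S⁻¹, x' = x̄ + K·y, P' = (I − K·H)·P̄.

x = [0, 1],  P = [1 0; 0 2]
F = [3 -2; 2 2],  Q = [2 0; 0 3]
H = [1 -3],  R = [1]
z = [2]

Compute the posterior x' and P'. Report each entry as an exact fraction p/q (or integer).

x̄ = F·x = [-2, 2]
P̄ = F·P·Fᵀ + Q = [19 -2; -2 15]
y = z − H·x̄ = [10]
S = H·P̄·Hᵀ + R = [167]
K = P̄·Hᵀ·S⁻¹ = [25/167; -47/167]
x' = x̄ + K·y = [-84/167, -136/167]
P' = (I − K·H)·P̄ = [2548/167 841/167; 841/167 296/167]

x' = [-84/167, -136/167]
P' = [2548/167 841/167; 841/167 296/167]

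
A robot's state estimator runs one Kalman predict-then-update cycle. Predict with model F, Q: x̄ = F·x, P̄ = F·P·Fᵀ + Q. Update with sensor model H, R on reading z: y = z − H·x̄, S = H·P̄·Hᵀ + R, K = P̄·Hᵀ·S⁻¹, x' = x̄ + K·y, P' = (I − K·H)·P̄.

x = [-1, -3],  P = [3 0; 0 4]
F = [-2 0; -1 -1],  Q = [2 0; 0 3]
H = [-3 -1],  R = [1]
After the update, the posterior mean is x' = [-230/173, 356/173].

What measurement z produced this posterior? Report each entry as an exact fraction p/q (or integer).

z = [2]

x̄ = F·x = [2, 4]
P̄ = F·P·Fᵀ + Q = [14 6; 6 10]
S = H·P̄·Hᵀ + R = [173]
K = P̄·Hᵀ·S⁻¹ = [-48/173; -28/173]
x' − x̄ = [-576/173, -336/173] = K·y
y = (KᵀK)⁻¹·Kᵀ·(x' − x̄) = [12]
z = y + H·x̄ = [12] + [-10] = [2]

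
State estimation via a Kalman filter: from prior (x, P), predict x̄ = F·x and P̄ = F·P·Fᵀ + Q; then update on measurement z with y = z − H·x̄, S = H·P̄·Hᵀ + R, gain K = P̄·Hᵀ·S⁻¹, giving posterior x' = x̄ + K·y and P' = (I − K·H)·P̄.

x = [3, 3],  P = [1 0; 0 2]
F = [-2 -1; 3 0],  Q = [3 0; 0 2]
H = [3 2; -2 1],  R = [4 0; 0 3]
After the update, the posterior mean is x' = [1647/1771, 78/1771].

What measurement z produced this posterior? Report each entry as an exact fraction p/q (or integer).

z = [3, -3]

x̄ = F·x = [-9, 9]
P̄ = F·P·Fᵀ + Q = [9 -6; -6 11]
S = H·P̄·Hᵀ + R = [57 -26; -26 74]
K = P̄·Hᵀ·S⁻¹ = [243/1771 -489/1771; 447/1771 1415/3542]
x' − x̄ = [17586/1771, -15861/1771] = K·y
y = (KᵀK)⁻¹·Kᵀ·(x' − x̄) = [12, -30]
z = y + H·x̄ = [12, -30] + [-9, 27] = [3, -3]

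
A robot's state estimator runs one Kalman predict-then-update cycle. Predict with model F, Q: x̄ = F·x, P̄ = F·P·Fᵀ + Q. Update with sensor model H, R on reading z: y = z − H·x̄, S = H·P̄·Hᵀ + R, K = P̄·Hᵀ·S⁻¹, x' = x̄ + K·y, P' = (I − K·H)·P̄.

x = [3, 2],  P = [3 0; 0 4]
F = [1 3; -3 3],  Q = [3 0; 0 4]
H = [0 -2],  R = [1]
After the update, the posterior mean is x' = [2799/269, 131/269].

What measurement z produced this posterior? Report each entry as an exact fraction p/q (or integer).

x̄ = F·x = [9, -3]
P̄ = F·P·Fᵀ + Q = [42 27; 27 67]
S = H·P̄·Hᵀ + R = [269]
K = P̄·Hᵀ·S⁻¹ = [-54/269; -134/269]
x' − x̄ = [378/269, 938/269] = K·y
y = (KᵀK)⁻¹·Kᵀ·(x' − x̄) = [-7]
z = y + H·x̄ = [-7] + [6] = [-1]

z = [-1]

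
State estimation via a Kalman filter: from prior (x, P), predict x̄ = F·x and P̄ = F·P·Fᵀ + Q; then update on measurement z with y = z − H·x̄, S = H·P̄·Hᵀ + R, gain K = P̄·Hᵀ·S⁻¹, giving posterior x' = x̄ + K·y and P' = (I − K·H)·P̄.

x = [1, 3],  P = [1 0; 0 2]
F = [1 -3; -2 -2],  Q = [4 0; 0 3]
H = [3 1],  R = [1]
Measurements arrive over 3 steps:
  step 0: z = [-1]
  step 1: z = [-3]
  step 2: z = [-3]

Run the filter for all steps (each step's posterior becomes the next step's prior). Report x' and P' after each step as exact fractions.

step 0: x' = [185/283, -869/283], P' = [268/283 -725/283; -725/283 2220/283]
step 1: x' = [-168731/148079, 134505/296158], P' = [67604/148079 -159275/148079; -159275/148079 990303/296158]
step 2: x' = [-73101047/46272097, 240532007/138816291], P' = [21132212/46272097 -49787035/46272097; -49787035/46272097 464117039/138816291]

step 0: x̄ = F·x = [-8, -8]
step 0: P̄ = F·P·Fᵀ + Q = [23 10; 10 15]
step 0: y = z − H·x̄ = [31]
step 0: S = H·P̄·Hᵀ + R = [283]
step 0: K = P̄·Hᵀ·S⁻¹ = [79/283; 45/283]
step 0: x' = x̄ + K·y = [185/283, -869/283]
step 0: P' = (I − K·H)·P̄ = [268/283 -725/283; -725/283 2220/283]
step 1: x̄ = F·x = [2792/283, 1368/283]
step 1: P̄ = F·P·Fᵀ + Q = [25730/283 9884/283; 9884/283 5001/283]
step 1: y = z − H·x̄ = [-10593/283]
step 1: S = H·P̄·Hᵀ + R = [296158/283]
step 1: K = P̄·Hᵀ·S⁻¹ = [43537/148079; 34653/296158]
step 1: x' = x̄ + K·y = [-168731/148079, 134505/296158]
step 1: P' = (I − K·H)·P̄ = [67604/148079 -159275/148079; -159275/148079 990303/296158]
step 2: x̄ = F·x = [-740977/296158, 202957/148079]
step 2: P̄ = F·P·Fᵀ + Q = [12143867/296158 2198601/148079; 2198601/148079 1421059/148079]
step 2: y = z − H·x̄ = [928543/296158]
step 2: S = H·P̄·Hᵀ + R = [138816291/296158]
step 2: K = P̄·Hᵀ·S⁻¹ = [13609601/46272097; 16033724/138816291]
step 2: x' = x̄ + K·y = [-73101047/46272097, 240532007/138816291]
step 2: P' = (I − K·H)·P̄ = [21132212/46272097 -49787035/46272097; -49787035/46272097 464117039/138816291]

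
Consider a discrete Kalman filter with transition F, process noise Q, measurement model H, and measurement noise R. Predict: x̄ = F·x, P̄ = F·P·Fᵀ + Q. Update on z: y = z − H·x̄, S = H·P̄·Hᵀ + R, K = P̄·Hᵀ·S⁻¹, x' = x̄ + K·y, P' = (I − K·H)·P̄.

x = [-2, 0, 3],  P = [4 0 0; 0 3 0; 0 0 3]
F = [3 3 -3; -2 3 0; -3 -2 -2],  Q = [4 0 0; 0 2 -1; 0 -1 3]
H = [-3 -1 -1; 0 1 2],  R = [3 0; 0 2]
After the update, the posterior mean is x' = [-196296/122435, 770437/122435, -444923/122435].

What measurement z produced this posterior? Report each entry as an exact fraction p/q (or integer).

z = [2, -1]

x̄ = F·x = [-15, 4, 0]
P̄ = F·P·Fᵀ + Q = [94 3 -36; 3 45 5; -36 5 63]
S = H·P̄·Hᵀ + R = [769 21; 21 319]
K = P̄·Hᵀ·S⁻¹ = [-38991/122435 -23916/122435; -9988/122435 21767/122435; 10009/244870 99899/244870]
x' − x̄ = [1640229/122435, 280697/122435, -444923/122435] = K·y
y = (KᵀK)⁻¹·Kᵀ·(x' − x̄) = [-39, -5]
z = y + H·x̄ = [-39, -5] + [41, 4] = [2, -1]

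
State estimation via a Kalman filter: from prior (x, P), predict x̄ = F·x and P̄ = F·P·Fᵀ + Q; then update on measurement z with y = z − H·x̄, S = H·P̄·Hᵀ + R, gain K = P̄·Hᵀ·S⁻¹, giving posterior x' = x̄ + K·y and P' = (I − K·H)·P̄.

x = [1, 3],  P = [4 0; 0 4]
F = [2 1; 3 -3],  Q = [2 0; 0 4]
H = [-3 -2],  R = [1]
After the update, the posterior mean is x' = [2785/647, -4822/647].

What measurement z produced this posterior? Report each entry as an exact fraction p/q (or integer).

x̄ = F·x = [5, -6]
P̄ = F·P·Fᵀ + Q = [22 12; 12 76]
S = H·P̄·Hᵀ + R = [647]
K = P̄·Hᵀ·S⁻¹ = [-90/647; -188/647]
x' − x̄ = [-450/647, -940/647] = K·y
y = (KᵀK)⁻¹·Kᵀ·(x' − x̄) = [5]
z = y + H·x̄ = [5] + [-3] = [2]

z = [2]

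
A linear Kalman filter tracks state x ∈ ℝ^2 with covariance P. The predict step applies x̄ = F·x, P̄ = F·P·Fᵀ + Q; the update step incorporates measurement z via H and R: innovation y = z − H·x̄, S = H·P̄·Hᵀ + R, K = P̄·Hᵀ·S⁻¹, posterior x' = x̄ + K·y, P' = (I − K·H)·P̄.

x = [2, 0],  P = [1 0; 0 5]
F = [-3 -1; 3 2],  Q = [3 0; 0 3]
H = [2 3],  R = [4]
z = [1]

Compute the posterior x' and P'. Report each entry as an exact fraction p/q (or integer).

x̄ = F·x = [-6, 6]
P̄ = F·P·Fᵀ + Q = [17 -19; -19 32]
y = z − H·x̄ = [-5]
S = H·P̄·Hᵀ + R = [132]
K = P̄·Hᵀ·S⁻¹ = [-23/132; 29/66]
x' = x̄ + K·y = [-677/132, 251/66]
P' = (I − K·H)·P̄ = [1715/132 -587/66; -587/66 215/33]

x' = [-677/132, 251/66]
P' = [1715/132 -587/66; -587/66 215/33]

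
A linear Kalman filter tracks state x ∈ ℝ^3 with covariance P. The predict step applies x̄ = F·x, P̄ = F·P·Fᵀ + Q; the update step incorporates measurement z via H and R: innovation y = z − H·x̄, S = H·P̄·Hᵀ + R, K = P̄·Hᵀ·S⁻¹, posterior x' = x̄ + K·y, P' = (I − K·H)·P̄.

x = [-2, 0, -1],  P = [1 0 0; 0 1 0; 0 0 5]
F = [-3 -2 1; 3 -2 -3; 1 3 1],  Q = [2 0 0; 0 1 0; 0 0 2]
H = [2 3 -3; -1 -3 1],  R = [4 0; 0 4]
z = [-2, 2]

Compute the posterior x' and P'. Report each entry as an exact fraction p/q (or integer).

x' = [1283/1431, -3367/2862, -203/2862]
P' = [54524/12879 -25886/12879 3842/12879; -25886/12879 20009/12879 6139/12879; 3842/12879 6139/12879 13145/12879]

x̄ = F·x = [5, -3, -3]
P̄ = F·P·Fᵀ + Q = [20 -20 -4; -20 59 -18; -4 -18 17]
y = z − H·x̄ = [-12, 1]
S = H·P̄·Hᵀ + R = [900 -678; -678 568]
K = P̄·Hᵀ·S⁻¹ = [4966/12879 2248/4293; -5081/25758 -4667/8586; -6667/25758 -1519/8586]
x' = x̄ + K·y = [1283/1431, -3367/2862, -203/2862]
P' = (I − K·H)·P̄ = [54524/12879 -25886/12879 3842/12879; -25886/12879 20009/12879 6139/12879; 3842/12879 6139/12879 13145/12879]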